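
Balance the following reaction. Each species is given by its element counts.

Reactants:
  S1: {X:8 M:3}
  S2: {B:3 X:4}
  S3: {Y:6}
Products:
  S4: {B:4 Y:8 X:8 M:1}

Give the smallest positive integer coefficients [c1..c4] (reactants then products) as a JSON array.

Coefficients: [1, 4, 4, 3]

B: 1·0+4·3+4·0 = 12 | 3·4 = 12
Y: 1·0+4·0+4·6 = 24 | 3·8 = 24
X: 1·8+4·4+4·0 = 24 | 3·8 = 24
M: 1·3+4·0+4·0 = 3 | 3·1 = 3
gcd(1,4,4,3) = 1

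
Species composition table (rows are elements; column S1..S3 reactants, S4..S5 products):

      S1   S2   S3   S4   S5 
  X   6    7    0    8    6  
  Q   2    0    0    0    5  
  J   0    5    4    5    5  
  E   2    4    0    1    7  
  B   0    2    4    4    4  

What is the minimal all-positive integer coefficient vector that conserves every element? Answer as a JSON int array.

Coefficients: [5, 2, 5, 4, 2]

X: 5·6+2·7+5·0 = 44 | 4·8+2·6 = 44
Q: 5·2+2·0+5·0 = 10 | 4·0+2·5 = 10
J: 5·0+2·5+5·4 = 30 | 4·5+2·5 = 30
E: 5·2+2·4+5·0 = 18 | 4·1+2·7 = 18
B: 5·0+2·2+5·4 = 24 | 4·4+2·4 = 24
gcd(5,2,5,4,2) = 1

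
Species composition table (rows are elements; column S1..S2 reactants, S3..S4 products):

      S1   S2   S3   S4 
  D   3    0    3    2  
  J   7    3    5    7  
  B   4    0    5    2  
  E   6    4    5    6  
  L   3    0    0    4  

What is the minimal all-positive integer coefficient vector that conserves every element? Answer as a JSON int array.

Coefficients: [4, 1, 2, 3]

D: 4·3+1·0 = 12 | 2·3+3·2 = 12
J: 4·7+1·3 = 31 | 2·5+3·7 = 31
B: 4·4+1·0 = 16 | 2·5+3·2 = 16
E: 4·6+1·4 = 28 | 2·5+3·6 = 28
L: 4·3+1·0 = 12 | 2·0+3·4 = 12
gcd(4,1,2,3) = 1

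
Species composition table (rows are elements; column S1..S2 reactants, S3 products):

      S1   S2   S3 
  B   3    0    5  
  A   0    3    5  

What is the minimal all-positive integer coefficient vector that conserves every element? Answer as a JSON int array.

Coefficients: [5, 5, 3]

B: 5·3+5·0 = 15 | 3·5 = 15
A: 5·0+5·3 = 15 | 3·5 = 15
gcd(5,5,3) = 1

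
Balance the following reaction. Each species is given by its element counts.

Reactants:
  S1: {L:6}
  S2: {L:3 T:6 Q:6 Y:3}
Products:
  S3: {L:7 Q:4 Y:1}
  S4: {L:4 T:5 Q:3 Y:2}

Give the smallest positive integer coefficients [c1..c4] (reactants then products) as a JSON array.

L: 5·6+5·3 = 45 | 3·7+6·4 = 45
T: 5·0+5·6 = 30 | 3·0+6·5 = 30
Q: 5·0+5·6 = 30 | 3·4+6·3 = 30
Y: 5·0+5·3 = 15 | 3·1+6·2 = 15
gcd(5,5,3,6) = 1

Coefficients: [5, 5, 3, 6]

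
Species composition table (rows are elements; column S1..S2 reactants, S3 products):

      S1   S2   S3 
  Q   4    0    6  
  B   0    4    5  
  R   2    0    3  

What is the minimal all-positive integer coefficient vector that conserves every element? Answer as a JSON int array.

Q: 6·4+5·0 = 24 | 4·6 = 24
B: 6·0+5·4 = 20 | 4·5 = 20
R: 6·2+5·0 = 12 | 4·3 = 12
gcd(6,5,4) = 1

Coefficients: [6, 5, 4]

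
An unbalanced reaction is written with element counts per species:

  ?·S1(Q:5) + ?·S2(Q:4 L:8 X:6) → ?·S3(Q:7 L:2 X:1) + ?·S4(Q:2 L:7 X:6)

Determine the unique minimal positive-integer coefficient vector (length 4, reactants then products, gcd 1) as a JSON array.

Q: 6·5+5·4 = 50 | 6·7+4·2 = 50
L: 6·0+5·8 = 40 | 6·2+4·7 = 40
X: 6·0+5·6 = 30 | 6·1+4·6 = 30
gcd(6,5,6,4) = 1

Coefficients: [6, 5, 6, 4]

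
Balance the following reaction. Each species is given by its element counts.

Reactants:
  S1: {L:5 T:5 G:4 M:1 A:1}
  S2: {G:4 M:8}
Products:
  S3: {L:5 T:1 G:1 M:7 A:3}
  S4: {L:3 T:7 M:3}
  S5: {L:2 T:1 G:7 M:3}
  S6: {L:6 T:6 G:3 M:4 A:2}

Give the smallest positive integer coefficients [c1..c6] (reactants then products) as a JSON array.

L: 5·5+3·0 = 25 | 1·5+2·3+4·2+1·6 = 25
T: 5·5+3·0 = 25 | 1·1+2·7+4·1+1·6 = 25
G: 5·4+3·4 = 32 | 1·1+2·0+4·7+1·3 = 32
M: 5·1+3·8 = 29 | 1·7+2·3+4·3+1·4 = 29
A: 5·1+3·0 = 5 | 1·3+2·0+4·0+1·2 = 5
gcd(5,3,1,2,4,1) = 1

Coefficients: [5, 3, 1, 2, 4, 1]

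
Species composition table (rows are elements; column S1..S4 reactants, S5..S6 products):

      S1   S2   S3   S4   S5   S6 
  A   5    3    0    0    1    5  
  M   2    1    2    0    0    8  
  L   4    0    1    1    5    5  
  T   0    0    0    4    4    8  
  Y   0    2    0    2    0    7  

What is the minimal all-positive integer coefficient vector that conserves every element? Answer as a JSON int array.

Coefficients: [1, 2, 6, 5, 1, 2]

A: 1·5+2·3+6·0+5·0 = 11 | 1·1+2·5 = 11
M: 1·2+2·1+6·2+5·0 = 16 | 1·0+2·8 = 16
L: 1·4+2·0+6·1+5·1 = 15 | 1·5+2·5 = 15
T: 1·0+2·0+6·0+5·4 = 20 | 1·4+2·8 = 20
Y: 1·0+2·2+6·0+5·2 = 14 | 1·0+2·7 = 14
gcd(1,2,6,5,1,2) = 1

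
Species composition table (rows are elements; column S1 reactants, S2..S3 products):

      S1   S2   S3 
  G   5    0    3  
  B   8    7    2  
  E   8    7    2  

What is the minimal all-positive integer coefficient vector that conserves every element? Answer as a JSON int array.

G: 3·5 = 15 | 2·0+5·3 = 15
B: 3·8 = 24 | 2·7+5·2 = 24
E: 3·8 = 24 | 2·7+5·2 = 24
gcd(3,2,5) = 1

Coefficients: [3, 2, 5]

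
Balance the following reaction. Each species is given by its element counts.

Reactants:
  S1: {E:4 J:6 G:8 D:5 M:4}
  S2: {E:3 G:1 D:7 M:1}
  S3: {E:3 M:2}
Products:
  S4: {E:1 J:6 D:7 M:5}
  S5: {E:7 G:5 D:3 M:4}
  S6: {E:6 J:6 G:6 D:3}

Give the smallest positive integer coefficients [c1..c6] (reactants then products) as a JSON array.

Coefficients: [3, 2, 6, 2, 4, 1]

E: 3·4+2·3+6·3 = 36 | 2·1+4·7+1·6 = 36
J: 3·6+2·0+6·0 = 18 | 2·6+4·0+1·6 = 18
G: 3·8+2·1+6·0 = 26 | 2·0+4·5+1·6 = 26
D: 3·5+2·7+6·0 = 29 | 2·7+4·3+1·3 = 29
M: 3·4+2·1+6·2 = 26 | 2·5+4·4+1·0 = 26
gcd(3,2,6,2,4,1) = 1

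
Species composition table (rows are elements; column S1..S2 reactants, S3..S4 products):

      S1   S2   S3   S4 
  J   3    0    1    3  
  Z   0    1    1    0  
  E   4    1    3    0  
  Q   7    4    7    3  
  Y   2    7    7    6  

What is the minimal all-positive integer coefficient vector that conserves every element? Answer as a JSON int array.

Coefficients: [3, 6, 6, 1]

J: 3·3+6·0 = 9 | 6·1+1·3 = 9
Z: 3·0+6·1 = 6 | 6·1+1·0 = 6
E: 3·4+6·1 = 18 | 6·3+1·0 = 18
Q: 3·7+6·4 = 45 | 6·7+1·3 = 45
Y: 3·2+6·7 = 48 | 6·7+1·6 = 48
gcd(3,6,6,1) = 1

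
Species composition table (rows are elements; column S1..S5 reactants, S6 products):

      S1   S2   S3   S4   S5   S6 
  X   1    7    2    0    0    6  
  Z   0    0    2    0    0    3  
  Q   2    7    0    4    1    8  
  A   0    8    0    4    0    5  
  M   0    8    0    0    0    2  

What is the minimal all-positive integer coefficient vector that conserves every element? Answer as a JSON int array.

X: 5·1+1·7+6·2+3·0+3·0 = 24 | 4·6 = 24
Z: 5·0+1·0+6·2+3·0+3·0 = 12 | 4·3 = 12
Q: 5·2+1·7+6·0+3·4+3·1 = 32 | 4·8 = 32
A: 5·0+1·8+6·0+3·4+3·0 = 20 | 4·5 = 20
M: 5·0+1·8+6·0+3·0+3·0 = 8 | 4·2 = 8
gcd(5,1,6,3,3,4) = 1

Coefficients: [5, 1, 6, 3, 3, 4]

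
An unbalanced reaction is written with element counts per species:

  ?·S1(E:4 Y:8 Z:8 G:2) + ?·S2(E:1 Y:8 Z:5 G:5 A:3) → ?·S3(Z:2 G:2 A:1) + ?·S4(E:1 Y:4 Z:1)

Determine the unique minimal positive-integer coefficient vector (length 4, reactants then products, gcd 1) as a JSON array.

Coefficients: [1, 2, 6, 6]

E: 1·4+2·1 = 6 | 6·0+6·1 = 6
Y: 1·8+2·8 = 24 | 6·0+6·4 = 24
Z: 1·8+2·5 = 18 | 6·2+6·1 = 18
G: 1·2+2·5 = 12 | 6·2+6·0 = 12
A: 1·0+2·3 = 6 | 6·1+6·0 = 6
gcd(1,2,6,6) = 1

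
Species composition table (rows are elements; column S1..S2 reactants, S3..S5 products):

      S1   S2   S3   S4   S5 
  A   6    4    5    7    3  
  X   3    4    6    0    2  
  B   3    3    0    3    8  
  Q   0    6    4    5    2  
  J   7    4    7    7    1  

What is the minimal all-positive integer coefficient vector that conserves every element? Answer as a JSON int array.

A: 4·6+6·4 = 48 | 5·5+2·7+3·3 = 48
X: 4·3+6·4 = 36 | 5·6+2·0+3·2 = 36
B: 4·3+6·3 = 30 | 5·0+2·3+3·8 = 30
Q: 4·0+6·6 = 36 | 5·4+2·5+3·2 = 36
J: 4·7+6·4 = 52 | 5·7+2·7+3·1 = 52
gcd(4,6,5,2,3) = 1

Coefficients: [4, 6, 5, 2, 3]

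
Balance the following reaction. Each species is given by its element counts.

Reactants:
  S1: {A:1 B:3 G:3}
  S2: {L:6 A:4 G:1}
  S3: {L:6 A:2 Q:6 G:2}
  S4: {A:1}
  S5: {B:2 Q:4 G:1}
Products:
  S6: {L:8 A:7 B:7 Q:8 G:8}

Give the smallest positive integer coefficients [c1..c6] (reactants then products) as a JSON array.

Coefficients: [5, 2, 2, 4, 3, 3]

L: 5·0+2·6+2·6+4·0+3·0 = 24 | 3·8 = 24
A: 5·1+2·4+2·2+4·1+3·0 = 21 | 3·7 = 21
B: 5·3+2·0+2·0+4·0+3·2 = 21 | 3·7 = 21
Q: 5·0+2·0+2·6+4·0+3·4 = 24 | 3·8 = 24
G: 5·3+2·1+2·2+4·0+3·1 = 24 | 3·8 = 24
gcd(5,2,2,4,3,3) = 1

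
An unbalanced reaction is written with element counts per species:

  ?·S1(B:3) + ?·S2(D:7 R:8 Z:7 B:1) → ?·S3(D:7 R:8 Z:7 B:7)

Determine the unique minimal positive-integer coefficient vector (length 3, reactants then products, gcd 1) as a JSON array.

D: 2·0+1·7 = 7 | 1·7 = 7
R: 2·0+1·8 = 8 | 1·8 = 8
Z: 2·0+1·7 = 7 | 1·7 = 7
B: 2·3+1·1 = 7 | 1·7 = 7
gcd(2,1,1) = 1

Coefficients: [2, 1, 1]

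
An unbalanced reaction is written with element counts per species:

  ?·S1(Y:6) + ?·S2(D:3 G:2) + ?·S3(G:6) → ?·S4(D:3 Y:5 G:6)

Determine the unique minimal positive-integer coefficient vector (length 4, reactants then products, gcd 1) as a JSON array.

D: 5·0+6·3+4·0 = 18 | 6·3 = 18
Y: 5·6+6·0+4·0 = 30 | 6·5 = 30
G: 5·0+6·2+4·6 = 36 | 6·6 = 36
gcd(5,6,4,6) = 1

Coefficients: [5, 6, 4, 6]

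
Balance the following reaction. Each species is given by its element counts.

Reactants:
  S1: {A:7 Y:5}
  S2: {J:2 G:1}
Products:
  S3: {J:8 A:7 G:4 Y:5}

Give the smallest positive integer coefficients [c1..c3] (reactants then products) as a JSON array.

Coefficients: [1, 4, 1]

J: 1·0+4·2 = 8 | 1·8 = 8
A: 1·7+4·0 = 7 | 1·7 = 7
G: 1·0+4·1 = 4 | 1·4 = 4
Y: 1·5+4·0 = 5 | 1·5 = 5
gcd(1,4,1) = 1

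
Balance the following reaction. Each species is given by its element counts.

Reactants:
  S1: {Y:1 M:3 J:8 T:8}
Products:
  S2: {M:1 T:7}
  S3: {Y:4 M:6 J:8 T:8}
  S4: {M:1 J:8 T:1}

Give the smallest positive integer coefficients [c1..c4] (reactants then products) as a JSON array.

Y: 4·1 = 4 | 3·0+1·4+3·0 = 4
M: 4·3 = 12 | 3·1+1·6+3·1 = 12
J: 4·8 = 32 | 3·0+1·8+3·8 = 32
T: 4·8 = 32 | 3·7+1·8+3·1 = 32
gcd(4,3,1,3) = 1

Coefficients: [4, 3, 1, 3]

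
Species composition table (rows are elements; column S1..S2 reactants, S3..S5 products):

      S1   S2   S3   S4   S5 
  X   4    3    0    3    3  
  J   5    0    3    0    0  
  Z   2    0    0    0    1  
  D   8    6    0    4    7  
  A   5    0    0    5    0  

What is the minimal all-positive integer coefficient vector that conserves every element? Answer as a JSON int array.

X: 3·4+5·3 = 27 | 5·0+3·3+6·3 = 27
J: 3·5+5·0 = 15 | 5·3+3·0+6·0 = 15
Z: 3·2+5·0 = 6 | 5·0+3·0+6·1 = 6
D: 3·8+5·6 = 54 | 5·0+3·4+6·7 = 54
A: 3·5+5·0 = 15 | 5·0+3·5+6·0 = 15
gcd(3,5,5,3,6) = 1

Coefficients: [3, 5, 5, 3, 6]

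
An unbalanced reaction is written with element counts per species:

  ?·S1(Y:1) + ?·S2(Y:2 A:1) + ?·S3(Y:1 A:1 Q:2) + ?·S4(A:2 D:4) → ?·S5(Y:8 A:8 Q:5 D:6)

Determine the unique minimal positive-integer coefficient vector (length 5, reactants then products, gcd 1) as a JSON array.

Coefficients: [1, 5, 5, 3, 2]

Y: 1·1+5·2+5·1+3·0 = 16 | 2·8 = 16
A: 1·0+5·1+5·1+3·2 = 16 | 2·8 = 16
Q: 1·0+5·0+5·2+3·0 = 10 | 2·5 = 10
D: 1·0+5·0+5·0+3·4 = 12 | 2·6 = 12
gcd(1,5,5,3,2) = 1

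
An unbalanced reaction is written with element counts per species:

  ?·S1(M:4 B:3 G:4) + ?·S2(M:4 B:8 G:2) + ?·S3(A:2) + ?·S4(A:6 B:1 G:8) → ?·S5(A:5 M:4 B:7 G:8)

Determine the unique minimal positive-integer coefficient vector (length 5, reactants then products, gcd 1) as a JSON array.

Coefficients: [2, 4, 3, 4, 6]

A: 2·0+4·0+3·2+4·6 = 30 | 6·5 = 30
M: 2·4+4·4+3·0+4·0 = 24 | 6·4 = 24
B: 2·3+4·8+3·0+4·1 = 42 | 6·7 = 42
G: 2·4+4·2+3·0+4·8 = 48 | 6·8 = 48
gcd(2,4,3,4,6) = 1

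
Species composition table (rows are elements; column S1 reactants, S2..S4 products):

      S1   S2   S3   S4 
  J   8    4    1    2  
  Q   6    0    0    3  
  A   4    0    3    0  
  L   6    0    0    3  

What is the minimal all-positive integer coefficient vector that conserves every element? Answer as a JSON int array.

Coefficients: [3, 2, 4, 6]

J: 3·8 = 24 | 2·4+4·1+6·2 = 24
Q: 3·6 = 18 | 2·0+4·0+6·3 = 18
A: 3·4 = 12 | 2·0+4·3+6·0 = 12
L: 3·6 = 18 | 2·0+4·0+6·3 = 18
gcd(3,2,4,6) = 1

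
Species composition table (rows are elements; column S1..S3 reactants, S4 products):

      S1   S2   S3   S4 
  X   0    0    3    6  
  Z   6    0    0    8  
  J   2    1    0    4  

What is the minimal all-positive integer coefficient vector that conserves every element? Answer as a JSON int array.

Coefficients: [4, 4, 6, 3]

X: 4·0+4·0+6·3 = 18 | 3·6 = 18
Z: 4·6+4·0+6·0 = 24 | 3·8 = 24
J: 4·2+4·1+6·0 = 12 | 3·4 = 12
gcd(4,4,6,3) = 1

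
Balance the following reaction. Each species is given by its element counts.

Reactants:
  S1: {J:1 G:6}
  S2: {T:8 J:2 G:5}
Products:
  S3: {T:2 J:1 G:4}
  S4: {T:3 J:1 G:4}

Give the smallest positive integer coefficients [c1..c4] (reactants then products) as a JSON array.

Coefficients: [3, 2, 5, 2]

T: 3·0+2·8 = 16 | 5·2+2·3 = 16
J: 3·1+2·2 = 7 | 5·1+2·1 = 7
G: 3·6+2·5 = 28 | 5·4+2·4 = 28
gcd(3,2,5,2) = 1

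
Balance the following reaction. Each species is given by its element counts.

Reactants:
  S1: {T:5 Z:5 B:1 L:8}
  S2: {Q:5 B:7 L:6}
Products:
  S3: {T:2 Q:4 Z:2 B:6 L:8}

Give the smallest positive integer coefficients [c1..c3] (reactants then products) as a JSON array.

Coefficients: [2, 4, 5]

T: 2·5+4·0 = 10 | 5·2 = 10
Q: 2·0+4·5 = 20 | 5·4 = 20
Z: 2·5+4·0 = 10 | 5·2 = 10
B: 2·1+4·7 = 30 | 5·6 = 30
L: 2·8+4·6 = 40 | 5·8 = 40
gcd(2,4,5) = 1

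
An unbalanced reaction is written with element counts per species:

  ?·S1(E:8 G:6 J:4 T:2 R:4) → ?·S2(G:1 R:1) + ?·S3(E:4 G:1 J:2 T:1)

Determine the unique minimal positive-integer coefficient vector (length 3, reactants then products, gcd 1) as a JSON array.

E: 1·8 = 8 | 4·0+2·4 = 8
G: 1·6 = 6 | 4·1+2·1 = 6
J: 1·4 = 4 | 4·0+2·2 = 4
T: 1·2 = 2 | 4·0+2·1 = 2
R: 1·4 = 4 | 4·1+2·0 = 4
gcd(1,4,2) = 1

Coefficients: [1, 4, 2]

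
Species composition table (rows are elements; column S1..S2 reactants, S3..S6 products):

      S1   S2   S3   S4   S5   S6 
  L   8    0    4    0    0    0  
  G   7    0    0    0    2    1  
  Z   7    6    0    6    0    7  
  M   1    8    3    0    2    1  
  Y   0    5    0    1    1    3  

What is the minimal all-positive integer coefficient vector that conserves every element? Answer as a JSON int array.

L: 2·8+3·0 = 16 | 4·4+3·0+6·0+2·0 = 16
G: 2·7+3·0 = 14 | 4·0+3·0+6·2+2·1 = 14
Z: 2·7+3·6 = 32 | 4·0+3·6+6·0+2·7 = 32
M: 2·1+3·8 = 26 | 4·3+3·0+6·2+2·1 = 26
Y: 2·0+3·5 = 15 | 4·0+3·1+6·1+2·3 = 15
gcd(2,3,4,3,6,2) = 1

Coefficients: [2, 3, 4, 3, 6, 2]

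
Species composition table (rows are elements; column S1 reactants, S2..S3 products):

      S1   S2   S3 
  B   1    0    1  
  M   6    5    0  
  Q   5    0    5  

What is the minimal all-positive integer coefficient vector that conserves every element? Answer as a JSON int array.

Coefficients: [5, 6, 5]

B: 5·1 = 5 | 6·0+5·1 = 5
M: 5·6 = 30 | 6·5+5·0 = 30
Q: 5·5 = 25 | 6·0+5·5 = 25
gcd(5,6,5) = 1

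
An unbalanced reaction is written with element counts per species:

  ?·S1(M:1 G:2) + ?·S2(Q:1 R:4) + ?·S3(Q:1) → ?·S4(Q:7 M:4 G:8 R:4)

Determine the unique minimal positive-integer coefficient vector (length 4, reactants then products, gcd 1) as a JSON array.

Coefficients: [4, 1, 6, 1]

Q: 4·0+1·1+6·1 = 7 | 1·7 = 7
M: 4·1+1·0+6·0 = 4 | 1·4 = 4
G: 4·2+1·0+6·0 = 8 | 1·8 = 8
R: 4·0+1·4+6·0 = 4 | 1·4 = 4
gcd(4,1,6,1) = 1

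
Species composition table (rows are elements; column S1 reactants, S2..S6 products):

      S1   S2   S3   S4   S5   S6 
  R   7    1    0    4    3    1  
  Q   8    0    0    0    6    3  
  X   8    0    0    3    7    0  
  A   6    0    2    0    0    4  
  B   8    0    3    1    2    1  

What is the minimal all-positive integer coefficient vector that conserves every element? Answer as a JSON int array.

Coefficients: [3, 6, 5, 1, 3, 2]

R: 3·7 = 21 | 6·1+5·0+1·4+3·3+2·1 = 21
Q: 3·8 = 24 | 6·0+5·0+1·0+3·6+2·3 = 24
X: 3·8 = 24 | 6·0+5·0+1·3+3·7+2·0 = 24
A: 3·6 = 18 | 6·0+5·2+1·0+3·0+2·4 = 18
B: 3·8 = 24 | 6·0+5·3+1·1+3·2+2·1 = 24
gcd(3,6,5,1,3,2) = 1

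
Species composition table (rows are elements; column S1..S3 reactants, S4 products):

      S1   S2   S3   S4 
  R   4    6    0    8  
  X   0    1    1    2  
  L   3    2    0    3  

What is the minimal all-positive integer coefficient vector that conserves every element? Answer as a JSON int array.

Coefficients: [1, 6, 4, 5]

R: 1·4+6·6+4·0 = 40 | 5·8 = 40
X: 1·0+6·1+4·1 = 10 | 5·2 = 10
L: 1·3+6·2+4·0 = 15 | 5·3 = 15
gcd(1,6,4,5) = 1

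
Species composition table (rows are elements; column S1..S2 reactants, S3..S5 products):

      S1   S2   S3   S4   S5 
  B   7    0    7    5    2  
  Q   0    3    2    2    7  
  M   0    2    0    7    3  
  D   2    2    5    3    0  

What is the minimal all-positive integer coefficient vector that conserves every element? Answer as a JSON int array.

B: 4·7+5·0 = 28 | 3·7+1·5+1·2 = 28
Q: 4·0+5·3 = 15 | 3·2+1·2+1·7 = 15
M: 4·0+5·2 = 10 | 3·0+1·7+1·3 = 10
D: 4·2+5·2 = 18 | 3·5+1·3+1·0 = 18
gcd(4,5,3,1,1) = 1

Coefficients: [4, 5, 3, 1, 1]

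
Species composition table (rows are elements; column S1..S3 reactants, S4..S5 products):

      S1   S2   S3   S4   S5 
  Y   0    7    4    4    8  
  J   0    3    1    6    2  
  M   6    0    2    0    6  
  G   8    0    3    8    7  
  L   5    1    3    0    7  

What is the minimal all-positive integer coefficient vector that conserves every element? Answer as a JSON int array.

Coefficients: [4, 4, 6, 1, 6]

Y: 4·0+4·7+6·4 = 52 | 1·4+6·8 = 52
J: 4·0+4·3+6·1 = 18 | 1·6+6·2 = 18
M: 4·6+4·0+6·2 = 36 | 1·0+6·6 = 36
G: 4·8+4·0+6·3 = 50 | 1·8+6·7 = 50
L: 4·5+4·1+6·3 = 42 | 1·0+6·7 = 42
gcd(4,4,6,1,6) = 1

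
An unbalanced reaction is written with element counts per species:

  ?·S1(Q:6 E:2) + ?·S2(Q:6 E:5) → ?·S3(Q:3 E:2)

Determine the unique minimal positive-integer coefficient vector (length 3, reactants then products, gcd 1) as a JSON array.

Q: 1·6+2·6 = 18 | 6·3 = 18
E: 1·2+2·5 = 12 | 6·2 = 12
gcd(1,2,6) = 1

Coefficients: [1, 2, 6]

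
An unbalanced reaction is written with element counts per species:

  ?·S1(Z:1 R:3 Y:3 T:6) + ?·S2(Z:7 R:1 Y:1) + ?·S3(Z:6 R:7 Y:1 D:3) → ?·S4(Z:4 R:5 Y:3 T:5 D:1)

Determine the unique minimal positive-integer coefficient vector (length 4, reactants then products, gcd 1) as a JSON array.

Coefficients: [5, 1, 2, 6]

Z: 5·1+1·7+2·6 = 24 | 6·4 = 24
R: 5·3+1·1+2·7 = 30 | 6·5 = 30
Y: 5·3+1·1+2·1 = 18 | 6·3 = 18
T: 5·6+1·0+2·0 = 30 | 6·5 = 30
D: 5·0+1·0+2·3 = 6 | 6·1 = 6
gcd(5,1,2,6) = 1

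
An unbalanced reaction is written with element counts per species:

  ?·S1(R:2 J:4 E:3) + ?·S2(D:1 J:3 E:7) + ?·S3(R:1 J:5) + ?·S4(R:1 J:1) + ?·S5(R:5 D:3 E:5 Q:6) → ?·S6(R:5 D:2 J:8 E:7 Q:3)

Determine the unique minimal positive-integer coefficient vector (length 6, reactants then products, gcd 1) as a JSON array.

R: 2·2+3·0+5·1+6·1+3·5 = 30 | 6·5 = 30
D: 2·0+3·1+5·0+6·0+3·3 = 12 | 6·2 = 12
J: 2·4+3·3+5·5+6·1+3·0 = 48 | 6·8 = 48
E: 2·3+3·7+5·0+6·0+3·5 = 42 | 6·7 = 42
Q: 2·0+3·0+5·0+6·0+3·6 = 18 | 6·3 = 18
gcd(2,3,5,6,3,6) = 1

Coefficients: [2, 3, 5, 6, 3, 6]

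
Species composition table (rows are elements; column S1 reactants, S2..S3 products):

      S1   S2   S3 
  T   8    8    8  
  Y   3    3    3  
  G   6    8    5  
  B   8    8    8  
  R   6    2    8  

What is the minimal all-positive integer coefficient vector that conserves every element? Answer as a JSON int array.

T: 3·8 = 24 | 1·8+2·8 = 24
Y: 3·3 = 9 | 1·3+2·3 = 9
G: 3·6 = 18 | 1·8+2·5 = 18
B: 3·8 = 24 | 1·8+2·8 = 24
R: 3·6 = 18 | 1·2+2·8 = 18
gcd(3,1,2) = 1

Coefficients: [3, 1, 2]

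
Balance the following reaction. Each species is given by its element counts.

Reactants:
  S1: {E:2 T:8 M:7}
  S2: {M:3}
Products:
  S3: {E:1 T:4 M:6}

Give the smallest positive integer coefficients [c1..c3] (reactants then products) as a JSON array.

E: 3·2+5·0 = 6 | 6·1 = 6
T: 3·8+5·0 = 24 | 6·4 = 24
M: 3·7+5·3 = 36 | 6·6 = 36
gcd(3,5,6) = 1

Coefficients: [3, 5, 6]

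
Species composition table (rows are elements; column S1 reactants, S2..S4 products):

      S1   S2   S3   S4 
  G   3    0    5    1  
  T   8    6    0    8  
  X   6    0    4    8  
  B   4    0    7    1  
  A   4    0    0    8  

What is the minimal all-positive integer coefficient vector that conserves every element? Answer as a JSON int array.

Coefficients: [6, 4, 3, 3]

G: 6·3 = 18 | 4·0+3·5+3·1 = 18
T: 6·8 = 48 | 4·6+3·0+3·8 = 48
X: 6·6 = 36 | 4·0+3·4+3·8 = 36
B: 6·4 = 24 | 4·0+3·7+3·1 = 24
A: 6·4 = 24 | 4·0+3·0+3·8 = 24
gcd(6,4,3,3) = 1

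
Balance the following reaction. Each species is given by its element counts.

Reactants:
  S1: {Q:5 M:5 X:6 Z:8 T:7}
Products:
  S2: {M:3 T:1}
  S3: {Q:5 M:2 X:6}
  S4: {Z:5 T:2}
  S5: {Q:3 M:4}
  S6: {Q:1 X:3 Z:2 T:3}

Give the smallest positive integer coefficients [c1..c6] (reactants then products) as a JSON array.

Coefficients: [4, 2, 1, 4, 3, 6]

Q: 4·5 = 20 | 2·0+1·5+4·0+3·3+6·1 = 20
M: 4·5 = 20 | 2·3+1·2+4·0+3·4+6·0 = 20
X: 4·6 = 24 | 2·0+1·6+4·0+3·0+6·3 = 24
Z: 4·8 = 32 | 2·0+1·0+4·5+3·0+6·2 = 32
T: 4·7 = 28 | 2·1+1·0+4·2+3·0+6·3 = 28
gcd(4,2,1,4,3,6) = 1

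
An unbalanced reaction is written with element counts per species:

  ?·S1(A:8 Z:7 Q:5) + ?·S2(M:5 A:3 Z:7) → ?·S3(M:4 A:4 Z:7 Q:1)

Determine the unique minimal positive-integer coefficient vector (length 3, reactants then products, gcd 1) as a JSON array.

M: 1·0+4·5 = 20 | 5·4 = 20
A: 1·8+4·3 = 20 | 5·4 = 20
Z: 1·7+4·7 = 35 | 5·7 = 35
Q: 1·5+4·0 = 5 | 5·1 = 5
gcd(1,4,5) = 1

Coefficients: [1, 4, 5]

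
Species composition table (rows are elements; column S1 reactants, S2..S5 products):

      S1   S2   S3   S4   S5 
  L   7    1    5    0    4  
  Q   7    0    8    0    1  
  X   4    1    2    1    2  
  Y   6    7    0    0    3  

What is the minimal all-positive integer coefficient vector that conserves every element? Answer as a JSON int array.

Coefficients: [5, 3, 4, 3, 3]

L: 5·7 = 35 | 3·1+4·5+3·0+3·4 = 35
Q: 5·7 = 35 | 3·0+4·8+3·0+3·1 = 35
X: 5·4 = 20 | 3·1+4·2+3·1+3·2 = 20
Y: 5·6 = 30 | 3·7+4·0+3·0+3·3 = 30
gcd(5,3,4,3,3) = 1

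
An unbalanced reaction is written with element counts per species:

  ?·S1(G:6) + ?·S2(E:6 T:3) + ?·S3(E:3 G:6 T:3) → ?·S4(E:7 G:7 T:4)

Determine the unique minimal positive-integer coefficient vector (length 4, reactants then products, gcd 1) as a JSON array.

Coefficients: [5, 6, 2, 6]

E: 5·0+6·6+2·3 = 42 | 6·7 = 42
G: 5·6+6·0+2·6 = 42 | 6·7 = 42
T: 5·0+6·3+2·3 = 24 | 6·4 = 24
gcd(5,6,2,6) = 1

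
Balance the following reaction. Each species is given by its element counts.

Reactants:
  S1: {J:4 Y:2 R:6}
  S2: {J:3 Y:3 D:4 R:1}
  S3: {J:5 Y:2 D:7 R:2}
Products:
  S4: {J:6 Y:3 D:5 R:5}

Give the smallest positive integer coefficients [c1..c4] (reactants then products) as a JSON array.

Coefficients: [3, 1, 3, 5]

J: 3·4+1·3+3·5 = 30 | 5·6 = 30
Y: 3·2+1·3+3·2 = 15 | 5·3 = 15
D: 3·0+1·4+3·7 = 25 | 5·5 = 25
R: 3·6+1·1+3·2 = 25 | 5·5 = 25
gcd(3,1,3,5) = 1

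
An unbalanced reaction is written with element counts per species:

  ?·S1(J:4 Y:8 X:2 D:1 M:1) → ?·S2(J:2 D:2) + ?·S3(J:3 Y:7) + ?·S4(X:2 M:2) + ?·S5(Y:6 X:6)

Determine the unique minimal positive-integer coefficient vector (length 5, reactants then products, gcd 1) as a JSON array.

Coefficients: [6, 3, 6, 3, 1]

J: 6·4 = 24 | 3·2+6·3+3·0+1·0 = 24
Y: 6·8 = 48 | 3·0+6·7+3·0+1·6 = 48
X: 6·2 = 12 | 3·0+6·0+3·2+1·6 = 12
D: 6·1 = 6 | 3·2+6·0+3·0+1·0 = 6
M: 6·1 = 6 | 3·0+6·0+3·2+1·0 = 6
gcd(6,3,6,3,1) = 1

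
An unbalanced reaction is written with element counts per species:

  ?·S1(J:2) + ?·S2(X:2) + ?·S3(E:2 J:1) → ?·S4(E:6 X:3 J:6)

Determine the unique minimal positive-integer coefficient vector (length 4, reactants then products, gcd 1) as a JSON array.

Coefficients: [3, 3, 6, 2]

E: 3·0+3·0+6·2 = 12 | 2·6 = 12
X: 3·0+3·2+6·0 = 6 | 2·3 = 6
J: 3·2+3·0+6·1 = 12 | 2·6 = 12
gcd(3,3,6,2) = 1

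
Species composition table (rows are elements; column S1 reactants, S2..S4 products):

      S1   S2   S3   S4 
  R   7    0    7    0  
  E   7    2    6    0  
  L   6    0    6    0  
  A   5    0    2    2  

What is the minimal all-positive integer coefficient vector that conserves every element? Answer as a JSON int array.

Coefficients: [2, 1, 2, 3]

R: 2·7 = 14 | 1·0+2·7+3·0 = 14
E: 2·7 = 14 | 1·2+2·6+3·0 = 14
L: 2·6 = 12 | 1·0+2·6+3·0 = 12
A: 2·5 = 10 | 1·0+2·2+3·2 = 10
gcd(2,1,2,3) = 1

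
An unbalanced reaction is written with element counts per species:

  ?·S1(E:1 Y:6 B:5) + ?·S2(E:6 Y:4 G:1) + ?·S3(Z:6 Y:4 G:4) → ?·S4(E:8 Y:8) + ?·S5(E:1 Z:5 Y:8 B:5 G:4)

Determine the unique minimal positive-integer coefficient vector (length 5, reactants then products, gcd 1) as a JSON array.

Coefficients: [6, 4, 5, 3, 6]

E: 6·1+4·6+5·0 = 30 | 3·8+6·1 = 30
Z: 6·0+4·0+5·6 = 30 | 3·0+6·5 = 30
Y: 6·6+4·4+5·4 = 72 | 3·8+6·8 = 72
B: 6·5+4·0+5·0 = 30 | 3·0+6·5 = 30
G: 6·0+4·1+5·4 = 24 | 3·0+6·4 = 24
gcd(6,4,5,3,6) = 1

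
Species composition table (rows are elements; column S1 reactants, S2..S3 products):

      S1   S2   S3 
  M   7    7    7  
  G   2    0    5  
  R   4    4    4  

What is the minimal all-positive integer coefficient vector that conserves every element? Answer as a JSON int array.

Coefficients: [5, 3, 2]

M: 5·7 = 35 | 3·7+2·7 = 35
G: 5·2 = 10 | 3·0+2·5 = 10
R: 5·4 = 20 | 3·4+2·4 = 20
gcd(5,3,2) = 1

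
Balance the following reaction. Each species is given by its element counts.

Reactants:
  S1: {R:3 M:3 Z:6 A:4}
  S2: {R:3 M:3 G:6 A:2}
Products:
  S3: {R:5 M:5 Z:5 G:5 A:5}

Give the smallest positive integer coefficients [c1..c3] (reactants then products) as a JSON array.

R: 5·3+5·3 = 30 | 6·5 = 30
M: 5·3+5·3 = 30 | 6·5 = 30
Z: 5·6+5·0 = 30 | 6·5 = 30
G: 5·0+5·6 = 30 | 6·5 = 30
A: 5·4+5·2 = 30 | 6·5 = 30
gcd(5,5,6) = 1

Coefficients: [5, 5, 6]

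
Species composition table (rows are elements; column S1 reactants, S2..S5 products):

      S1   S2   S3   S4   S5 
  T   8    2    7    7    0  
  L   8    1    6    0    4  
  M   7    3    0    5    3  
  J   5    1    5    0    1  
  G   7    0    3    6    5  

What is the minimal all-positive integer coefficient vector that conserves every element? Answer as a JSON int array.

T: 5·8 = 40 | 6·2+3·7+1·7+4·0 = 40
L: 5·8 = 40 | 6·1+3·6+1·0+4·4 = 40
M: 5·7 = 35 | 6·3+3·0+1·5+4·3 = 35
J: 5·5 = 25 | 6·1+3·5+1·0+4·1 = 25
G: 5·7 = 35 | 6·0+3·3+1·6+4·5 = 35
gcd(5,6,3,1,4) = 1

Coefficients: [5, 6, 3, 1, 4]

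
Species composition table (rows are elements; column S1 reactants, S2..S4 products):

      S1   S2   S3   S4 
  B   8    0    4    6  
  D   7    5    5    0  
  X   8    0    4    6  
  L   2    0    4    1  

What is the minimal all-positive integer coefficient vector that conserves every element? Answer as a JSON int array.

B: 5·8 = 40 | 6·0+1·4+6·6 = 40
D: 5·7 = 35 | 6·5+1·5+6·0 = 35
X: 5·8 = 40 | 6·0+1·4+6·6 = 40
L: 5·2 = 10 | 6·0+1·4+6·1 = 10
gcd(5,6,1,6) = 1

Coefficients: [5, 6, 1, 6]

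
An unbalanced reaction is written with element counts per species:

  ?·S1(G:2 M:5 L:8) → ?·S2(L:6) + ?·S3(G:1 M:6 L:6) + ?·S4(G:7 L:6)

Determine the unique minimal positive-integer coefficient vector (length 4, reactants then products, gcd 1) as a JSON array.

G: 6·2 = 12 | 2·0+5·1+1·7 = 12
M: 6·5 = 30 | 2·0+5·6+1·0 = 30
L: 6·8 = 48 | 2·6+5·6+1·6 = 48
gcd(6,2,5,1) = 1

Coefficients: [6, 2, 5, 1]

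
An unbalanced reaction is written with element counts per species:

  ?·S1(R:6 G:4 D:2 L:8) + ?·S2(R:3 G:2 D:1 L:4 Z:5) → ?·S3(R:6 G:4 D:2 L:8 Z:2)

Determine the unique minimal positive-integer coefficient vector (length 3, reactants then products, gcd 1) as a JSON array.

Coefficients: [4, 2, 5]

R: 4·6+2·3 = 30 | 5·6 = 30
G: 4·4+2·2 = 20 | 5·4 = 20
D: 4·2+2·1 = 10 | 5·2 = 10
L: 4·8+2·4 = 40 | 5·8 = 40
Z: 4·0+2·5 = 10 | 5·2 = 10
gcd(4,2,5) = 1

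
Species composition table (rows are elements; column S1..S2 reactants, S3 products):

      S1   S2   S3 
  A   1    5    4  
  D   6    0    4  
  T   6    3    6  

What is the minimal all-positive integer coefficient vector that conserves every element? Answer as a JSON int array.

Coefficients: [2, 2, 3]

A: 2·1+2·5 = 12 | 3·4 = 12
D: 2·6+2·0 = 12 | 3·4 = 12
T: 2·6+2·3 = 18 | 3·6 = 18
gcd(2,2,3) = 1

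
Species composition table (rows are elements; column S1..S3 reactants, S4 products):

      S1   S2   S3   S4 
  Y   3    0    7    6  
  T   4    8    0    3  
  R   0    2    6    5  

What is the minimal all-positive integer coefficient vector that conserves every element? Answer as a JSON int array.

Y: 1·3+1·0+3·7 = 24 | 4·6 = 24
T: 1·4+1·8+3·0 = 12 | 4·3 = 12
R: 1·0+1·2+3·6 = 20 | 4·5 = 20
gcd(1,1,3,4) = 1

Coefficients: [1, 1, 3, 4]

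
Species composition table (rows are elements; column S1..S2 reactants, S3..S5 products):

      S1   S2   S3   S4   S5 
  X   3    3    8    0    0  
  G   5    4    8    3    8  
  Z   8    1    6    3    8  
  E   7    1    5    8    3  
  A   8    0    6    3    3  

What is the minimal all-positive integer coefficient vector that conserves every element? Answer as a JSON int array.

Coefficients: [3, 5, 3, 1, 1]

X: 3·3+5·3 = 24 | 3·8+1·0+1·0 = 24
G: 3·5+5·4 = 35 | 3·8+1·3+1·8 = 35
Z: 3·8+5·1 = 29 | 3·6+1·3+1·8 = 29
E: 3·7+5·1 = 26 | 3·5+1·8+1·3 = 26
A: 3·8+5·0 = 24 | 3·6+1·3+1·3 = 24
gcd(3,5,3,1,1) = 1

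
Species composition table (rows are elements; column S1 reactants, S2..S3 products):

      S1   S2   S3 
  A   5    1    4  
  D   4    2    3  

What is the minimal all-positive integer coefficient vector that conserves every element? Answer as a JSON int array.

A: 5·5 = 25 | 1·1+6·4 = 25
D: 5·4 = 20 | 1·2+6·3 = 20
gcd(5,1,6) = 1

Coefficients: [5, 1, 6]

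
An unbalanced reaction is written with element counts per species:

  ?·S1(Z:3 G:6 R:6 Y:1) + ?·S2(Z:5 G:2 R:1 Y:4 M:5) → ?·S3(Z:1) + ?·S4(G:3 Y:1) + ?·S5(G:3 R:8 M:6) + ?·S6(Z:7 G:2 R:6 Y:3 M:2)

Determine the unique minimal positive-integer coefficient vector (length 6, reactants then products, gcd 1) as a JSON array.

Z: 3·3+2·5 = 19 | 5·1+5·0+1·0+2·7 = 19
G: 3·6+2·2 = 22 | 5·0+5·3+1·3+2·2 = 22
R: 3·6+2·1 = 20 | 5·0+5·0+1·8+2·6 = 20
Y: 3·1+2·4 = 11 | 5·0+5·1+1·0+2·3 = 11
M: 3·0+2·5 = 10 | 5·0+5·0+1·6+2·2 = 10
gcd(3,2,5,5,1,2) = 1

Coefficients: [3, 2, 5, 5, 1, 2]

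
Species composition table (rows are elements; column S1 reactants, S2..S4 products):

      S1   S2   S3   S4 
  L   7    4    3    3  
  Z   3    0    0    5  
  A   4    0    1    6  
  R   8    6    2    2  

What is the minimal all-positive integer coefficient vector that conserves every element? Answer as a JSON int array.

L: 5·7 = 35 | 5·4+2·3+3·3 = 35
Z: 5·3 = 15 | 5·0+2·0+3·5 = 15
A: 5·4 = 20 | 5·0+2·1+3·6 = 20
R: 5·8 = 40 | 5·6+2·2+3·2 = 40
gcd(5,5,2,3) = 1

Coefficients: [5, 5, 2, 3]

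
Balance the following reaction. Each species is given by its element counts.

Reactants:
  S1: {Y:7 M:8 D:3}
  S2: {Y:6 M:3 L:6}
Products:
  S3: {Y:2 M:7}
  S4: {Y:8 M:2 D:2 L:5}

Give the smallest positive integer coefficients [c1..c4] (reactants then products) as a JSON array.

Y: 4·7+5·6 = 58 | 5·2+6·8 = 58
M: 4·8+5·3 = 47 | 5·7+6·2 = 47
D: 4·3+5·0 = 12 | 5·0+6·2 = 12
L: 4·0+5·6 = 30 | 5·0+6·5 = 30
gcd(4,5,5,6) = 1

Coefficients: [4, 5, 5, 6]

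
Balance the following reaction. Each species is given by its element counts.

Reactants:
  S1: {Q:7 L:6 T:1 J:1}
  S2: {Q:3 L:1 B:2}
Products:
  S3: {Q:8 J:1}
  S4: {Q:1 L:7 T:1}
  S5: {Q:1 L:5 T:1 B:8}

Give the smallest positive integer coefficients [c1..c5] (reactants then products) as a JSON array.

Coefficients: [6, 4, 6, 5, 1]

Q: 6·7+4·3 = 54 | 6·8+5·1+1·1 = 54
L: 6·6+4·1 = 40 | 6·0+5·7+1·5 = 40
T: 6·1+4·0 = 6 | 6·0+5·1+1·1 = 6
B: 6·0+4·2 = 8 | 6·0+5·0+1·8 = 8
J: 6·1+4·0 = 6 | 6·1+5·0+1·0 = 6
gcd(6,4,6,5,1) = 1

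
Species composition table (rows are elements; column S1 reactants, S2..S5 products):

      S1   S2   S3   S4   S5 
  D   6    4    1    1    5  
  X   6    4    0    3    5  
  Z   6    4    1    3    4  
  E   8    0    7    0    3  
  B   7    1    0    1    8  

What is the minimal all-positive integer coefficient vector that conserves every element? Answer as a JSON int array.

Coefficients: [5, 1, 4, 2, 4]

D: 5·6 = 30 | 1·4+4·1+2·1+4·5 = 30
X: 5·6 = 30 | 1·4+4·0+2·3+4·5 = 30
Z: 5·6 = 30 | 1·4+4·1+2·3+4·4 = 30
E: 5·8 = 40 | 1·0+4·7+2·0+4·3 = 40
B: 5·7 = 35 | 1·1+4·0+2·1+4·8 = 35
gcd(5,1,4,2,4) = 1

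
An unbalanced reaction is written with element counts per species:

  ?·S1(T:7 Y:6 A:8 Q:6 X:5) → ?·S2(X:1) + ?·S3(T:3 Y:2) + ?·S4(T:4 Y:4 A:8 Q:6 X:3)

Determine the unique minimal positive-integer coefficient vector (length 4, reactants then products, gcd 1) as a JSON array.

T: 1·7 = 7 | 2·0+1·3+1·4 = 7
Y: 1·6 = 6 | 2·0+1·2+1·4 = 6
A: 1·8 = 8 | 2·0+1·0+1·8 = 8
Q: 1·6 = 6 | 2·0+1·0+1·6 = 6
X: 1·5 = 5 | 2·1+1·0+1·3 = 5
gcd(1,2,1,1) = 1

Coefficients: [1, 2, 1, 1]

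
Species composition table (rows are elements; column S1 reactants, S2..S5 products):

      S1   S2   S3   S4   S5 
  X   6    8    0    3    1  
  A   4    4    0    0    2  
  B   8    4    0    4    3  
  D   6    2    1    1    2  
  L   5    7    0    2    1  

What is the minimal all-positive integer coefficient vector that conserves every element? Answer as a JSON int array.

X: 3·6 = 18 | 1·8+6·0+2·3+4·1 = 18
A: 3·4 = 12 | 1·4+6·0+2·0+4·2 = 12
B: 3·8 = 24 | 1·4+6·0+2·4+4·3 = 24
D: 3·6 = 18 | 1·2+6·1+2·1+4·2 = 18
L: 3·5 = 15 | 1·7+6·0+2·2+4·1 = 15
gcd(3,1,6,2,4) = 1

Coefficients: [3, 1, 6, 2, 4]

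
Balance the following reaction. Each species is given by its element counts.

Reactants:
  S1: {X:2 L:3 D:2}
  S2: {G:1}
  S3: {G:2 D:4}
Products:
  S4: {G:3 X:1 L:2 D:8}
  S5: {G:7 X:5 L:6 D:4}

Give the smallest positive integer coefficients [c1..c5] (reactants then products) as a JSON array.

Coefficients: [4, 6, 5, 3, 1]

G: 4·0+6·1+5·2 = 16 | 3·3+1·7 = 16
X: 4·2+6·0+5·0 = 8 | 3·1+1·5 = 8
L: 4·3+6·0+5·0 = 12 | 3·2+1·6 = 12
D: 4·2+6·0+5·4 = 28 | 3·8+1·4 = 28
gcd(4,6,5,3,1) = 1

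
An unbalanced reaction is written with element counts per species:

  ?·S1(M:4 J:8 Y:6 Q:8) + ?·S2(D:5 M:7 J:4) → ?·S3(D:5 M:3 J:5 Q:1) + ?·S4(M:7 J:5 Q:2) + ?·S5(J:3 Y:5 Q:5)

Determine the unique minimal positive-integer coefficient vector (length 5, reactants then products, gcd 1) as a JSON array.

D: 5·0+2·5 = 10 | 2·5+4·0+6·0 = 10
M: 5·4+2·7 = 34 | 2·3+4·7+6·0 = 34
J: 5·8+2·4 = 48 | 2·5+4·5+6·3 = 48
Y: 5·6+2·0 = 30 | 2·0+4·0+6·5 = 30
Q: 5·8+2·0 = 40 | 2·1+4·2+6·5 = 40
gcd(5,2,2,4,6) = 1

Coefficients: [5, 2, 2, 4, 6]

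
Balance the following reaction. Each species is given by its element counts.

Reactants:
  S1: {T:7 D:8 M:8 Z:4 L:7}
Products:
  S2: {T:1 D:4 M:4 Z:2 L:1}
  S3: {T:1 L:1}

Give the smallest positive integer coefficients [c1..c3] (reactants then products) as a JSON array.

T: 1·7 = 7 | 2·1+5·1 = 7
D: 1·8 = 8 | 2·4+5·0 = 8
M: 1·8 = 8 | 2·4+5·0 = 8
Z: 1·4 = 4 | 2·2+5·0 = 4
L: 1·7 = 7 | 2·1+5·1 = 7
gcd(1,2,5) = 1

Coefficients: [1, 2, 5]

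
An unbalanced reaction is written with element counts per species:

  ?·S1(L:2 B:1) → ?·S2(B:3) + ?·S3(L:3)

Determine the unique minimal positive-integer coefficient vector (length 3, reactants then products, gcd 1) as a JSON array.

L: 3·2 = 6 | 1·0+2·3 = 6
B: 3·1 = 3 | 1·3+2·0 = 3
gcd(3,1,2) = 1

Coefficients: [3, 1, 2]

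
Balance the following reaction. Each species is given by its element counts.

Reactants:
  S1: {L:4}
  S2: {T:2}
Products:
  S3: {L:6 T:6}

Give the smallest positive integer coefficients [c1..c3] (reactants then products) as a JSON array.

Coefficients: [3, 6, 2]

L: 3·4+6·0 = 12 | 2·6 = 12
T: 3·0+6·2 = 12 | 2·6 = 12
gcd(3,6,2) = 1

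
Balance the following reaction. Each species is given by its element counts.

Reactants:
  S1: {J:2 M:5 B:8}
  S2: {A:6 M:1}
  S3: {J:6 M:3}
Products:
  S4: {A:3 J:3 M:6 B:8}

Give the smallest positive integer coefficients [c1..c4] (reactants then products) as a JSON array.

Coefficients: [6, 3, 1, 6]

A: 6·0+3·6+1·0 = 18 | 6·3 = 18
J: 6·2+3·0+1·6 = 18 | 6·3 = 18
M: 6·5+3·1+1·3 = 36 | 6·6 = 36
B: 6·8+3·0+1·0 = 48 | 6·8 = 48
gcd(6,3,1,6) = 1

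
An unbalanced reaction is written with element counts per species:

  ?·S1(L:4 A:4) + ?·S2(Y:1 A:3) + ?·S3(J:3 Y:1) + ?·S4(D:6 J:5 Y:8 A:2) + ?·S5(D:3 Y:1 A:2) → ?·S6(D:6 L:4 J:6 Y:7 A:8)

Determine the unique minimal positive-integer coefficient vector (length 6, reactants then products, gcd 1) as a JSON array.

D: 5·0+2·0+5·0+3·6+4·3 = 30 | 5·6 = 30
L: 5·4+2·0+5·0+3·0+4·0 = 20 | 5·4 = 20
J: 5·0+2·0+5·3+3·5+4·0 = 30 | 5·6 = 30
Y: 5·0+2·1+5·1+3·8+4·1 = 35 | 5·7 = 35
A: 5·4+2·3+5·0+3·2+4·2 = 40 | 5·8 = 40
gcd(5,2,5,3,4,5) = 1

Coefficients: [5, 2, 5, 3, 4, 5]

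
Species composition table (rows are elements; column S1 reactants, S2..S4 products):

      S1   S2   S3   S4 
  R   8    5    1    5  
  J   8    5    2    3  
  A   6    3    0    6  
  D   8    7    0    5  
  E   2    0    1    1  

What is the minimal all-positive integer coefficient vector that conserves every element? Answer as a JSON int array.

Coefficients: [3, 2, 4, 2]

R: 3·8 = 24 | 2·5+4·1+2·5 = 24
J: 3·8 = 24 | 2·5+4·2+2·3 = 24
A: 3·6 = 18 | 2·3+4·0+2·6 = 18
D: 3·8 = 24 | 2·7+4·0+2·5 = 24
E: 3·2 = 6 | 2·0+4·1+2·1 = 6
gcd(3,2,4,2) = 1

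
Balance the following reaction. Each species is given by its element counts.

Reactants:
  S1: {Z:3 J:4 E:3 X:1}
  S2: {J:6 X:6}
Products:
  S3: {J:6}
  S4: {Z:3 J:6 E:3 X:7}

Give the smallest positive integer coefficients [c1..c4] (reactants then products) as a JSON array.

Coefficients: [3, 3, 2, 3]

Z: 3·3+3·0 = 9 | 2·0+3·3 = 9
J: 3·4+3·6 = 30 | 2·6+3·6 = 30
E: 3·3+3·0 = 9 | 2·0+3·3 = 9
X: 3·1+3·6 = 21 | 2·0+3·7 = 21
gcd(3,3,2,3) = 1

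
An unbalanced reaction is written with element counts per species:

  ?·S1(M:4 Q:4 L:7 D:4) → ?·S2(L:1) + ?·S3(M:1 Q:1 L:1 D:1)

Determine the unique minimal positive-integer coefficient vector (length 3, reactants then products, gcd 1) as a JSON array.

M: 1·4 = 4 | 3·0+4·1 = 4
Q: 1·4 = 4 | 3·0+4·1 = 4
L: 1·7 = 7 | 3·1+4·1 = 7
D: 1·4 = 4 | 3·0+4·1 = 4
gcd(1,3,4) = 1

Coefficients: [1, 3, 4]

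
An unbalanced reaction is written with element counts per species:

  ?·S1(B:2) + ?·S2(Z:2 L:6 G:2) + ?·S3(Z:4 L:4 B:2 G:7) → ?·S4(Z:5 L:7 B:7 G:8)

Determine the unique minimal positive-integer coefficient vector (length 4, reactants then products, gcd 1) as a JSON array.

Z: 5·0+1·2+2·4 = 10 | 2·5 = 10
L: 5·0+1·6+2·4 = 14 | 2·7 = 14
B: 5·2+1·0+2·2 = 14 | 2·7 = 14
G: 5·0+1·2+2·7 = 16 | 2·8 = 16
gcd(5,1,2,2) = 1

Coefficients: [5, 1, 2, 2]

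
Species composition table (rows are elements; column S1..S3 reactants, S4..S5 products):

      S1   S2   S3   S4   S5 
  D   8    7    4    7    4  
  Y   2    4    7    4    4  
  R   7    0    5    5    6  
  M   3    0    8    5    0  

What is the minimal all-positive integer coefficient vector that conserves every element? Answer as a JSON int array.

Coefficients: [3, 1, 2, 5, 1]

D: 3·8+1·7+2·4 = 39 | 5·7+1·4 = 39
Y: 3·2+1·4+2·7 = 24 | 5·4+1·4 = 24
R: 3·7+1·0+2·5 = 31 | 5·5+1·6 = 31
M: 3·3+1·0+2·8 = 25 | 5·5+1·0 = 25
gcd(3,1,2,5,1) = 1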